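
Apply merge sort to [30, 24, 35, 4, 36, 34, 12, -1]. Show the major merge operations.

Divide and conquer:
  Merge [30] + [24] -> [24, 30]
  Merge [35] + [4] -> [4, 35]
  Merge [24, 30] + [4, 35] -> [4, 24, 30, 35]
  Merge [36] + [34] -> [34, 36]
  Merge [12] + [-1] -> [-1, 12]
  Merge [34, 36] + [-1, 12] -> [-1, 12, 34, 36]
  Merge [4, 24, 30, 35] + [-1, 12, 34, 36] -> [-1, 4, 12, 24, 30, 34, 35, 36]


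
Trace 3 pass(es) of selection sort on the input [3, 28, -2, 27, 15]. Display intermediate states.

Pass 1: Select minimum -2 at index 2, swap -> [-2, 28, 3, 27, 15]
Pass 2: Select minimum 3 at index 2, swap -> [-2, 3, 28, 27, 15]
Pass 3: Select minimum 15 at index 4, swap -> [-2, 3, 15, 27, 28]


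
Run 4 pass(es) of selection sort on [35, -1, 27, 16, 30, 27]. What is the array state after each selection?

Pass 1: Select minimum -1 at index 1, swap -> [-1, 35, 27, 16, 30, 27]
Pass 2: Select minimum 16 at index 3, swap -> [-1, 16, 27, 35, 30, 27]
Pass 3: Select minimum 27 at index 2, swap -> [-1, 16, 27, 35, 30, 27]
Pass 4: Select minimum 27 at index 5, swap -> [-1, 16, 27, 27, 30, 35]


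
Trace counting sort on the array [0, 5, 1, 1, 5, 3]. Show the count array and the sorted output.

Count array: [1, 2, 0, 1, 0, 2]
(count[i] = number of elements equal to i)
Cumulative count: [1, 3, 3, 4, 4, 6]
Sorted: [0, 1, 1, 3, 5, 5]


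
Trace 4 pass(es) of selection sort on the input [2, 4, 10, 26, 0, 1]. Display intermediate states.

Pass 1: Select minimum 0 at index 4, swap -> [0, 4, 10, 26, 2, 1]
Pass 2: Select minimum 1 at index 5, swap -> [0, 1, 10, 26, 2, 4]
Pass 3: Select minimum 2 at index 4, swap -> [0, 1, 2, 26, 10, 4]
Pass 4: Select minimum 4 at index 5, swap -> [0, 1, 2, 4, 10, 26]


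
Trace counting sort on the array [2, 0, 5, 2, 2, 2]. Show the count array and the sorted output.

Count array: [1, 0, 4, 0, 0, 1]
(count[i] = number of elements equal to i)
Cumulative count: [1, 1, 5, 5, 5, 6]
Sorted: [0, 2, 2, 2, 2, 5]


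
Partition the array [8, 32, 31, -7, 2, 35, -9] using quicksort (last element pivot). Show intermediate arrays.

Partition 1: pivot=-9 at index 0 -> [-9, 32, 31, -7, 2, 35, 8]
Partition 2: pivot=8 at index 3 -> [-9, -7, 2, 8, 31, 35, 32]
Partition 3: pivot=2 at index 2 -> [-9, -7, 2, 8, 31, 35, 32]
Partition 4: pivot=32 at index 5 -> [-9, -7, 2, 8, 31, 32, 35]


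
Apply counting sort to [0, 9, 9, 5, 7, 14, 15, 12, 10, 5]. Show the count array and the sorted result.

Count array: [1, 0, 0, 0, 0, 2, 0, 1, 0, 2, 1, 0, 1, 0, 1, 1]
(count[i] = number of elements equal to i)
Cumulative count: [1, 1, 1, 1, 1, 3, 3, 4, 4, 6, 7, 7, 8, 8, 9, 10]
Sorted: [0, 5, 5, 7, 9, 9, 10, 12, 14, 15]


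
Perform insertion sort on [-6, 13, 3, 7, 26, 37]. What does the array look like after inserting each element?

First element -6 is already 'sorted'
Insert 13: shifted 0 elements -> [-6, 13, 3, 7, 26, 37]
Insert 3: shifted 1 elements -> [-6, 3, 13, 7, 26, 37]
Insert 7: shifted 1 elements -> [-6, 3, 7, 13, 26, 37]
Insert 26: shifted 0 elements -> [-6, 3, 7, 13, 26, 37]
Insert 37: shifted 0 elements -> [-6, 3, 7, 13, 26, 37]


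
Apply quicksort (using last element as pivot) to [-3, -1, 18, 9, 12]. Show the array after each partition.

Partition 1: pivot=12 at index 3 -> [-3, -1, 9, 12, 18]
Partition 2: pivot=9 at index 2 -> [-3, -1, 9, 12, 18]
Partition 3: pivot=-1 at index 1 -> [-3, -1, 9, 12, 18]


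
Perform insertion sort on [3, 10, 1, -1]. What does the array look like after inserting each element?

First element 3 is already 'sorted'
Insert 10: shifted 0 elements -> [3, 10, 1, -1]
Insert 1: shifted 2 elements -> [1, 3, 10, -1]
Insert -1: shifted 3 elements -> [-1, 1, 3, 10]


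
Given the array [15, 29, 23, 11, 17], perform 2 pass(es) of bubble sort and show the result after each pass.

After pass 1: [15, 23, 11, 17, 29] (3 swaps)
After pass 2: [15, 11, 17, 23, 29] (2 swaps)
Total swaps: 5


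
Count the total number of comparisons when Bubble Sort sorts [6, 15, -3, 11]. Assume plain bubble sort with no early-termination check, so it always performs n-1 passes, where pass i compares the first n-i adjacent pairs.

Pass 1: compare adjacent pairs (0,1)..(2,3) = 3 comparison(s), 2 swap(s) -> [6, -3, 11, 15]
Pass 2: compare adjacent pairs (0,1)..(1,2) = 2 comparison(s), 1 swap(s) -> [-3, 6, 11, 15]
Pass 3: compare adjacent pairs (0,1)..(0,1) = 1 comparison(s), 0 swap(s) -> [-3, 6, 11, 15]
Total comparisons: 3 + 2 + 1 = 6


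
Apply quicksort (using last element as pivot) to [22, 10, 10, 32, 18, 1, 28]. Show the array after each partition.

Partition 1: pivot=28 at index 5 -> [22, 10, 10, 18, 1, 28, 32]
Partition 2: pivot=1 at index 0 -> [1, 10, 10, 18, 22, 28, 32]
Partition 3: pivot=22 at index 4 -> [1, 10, 10, 18, 22, 28, 32]
Partition 4: pivot=18 at index 3 -> [1, 10, 10, 18, 22, 28, 32]
Partition 5: pivot=10 at index 2 -> [1, 10, 10, 18, 22, 28, 32]


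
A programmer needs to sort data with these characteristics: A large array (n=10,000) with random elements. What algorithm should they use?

Best choice: Quicksort or Mergesort
Reason: Both have O(n log n) average case; quicksort has lower constant factors


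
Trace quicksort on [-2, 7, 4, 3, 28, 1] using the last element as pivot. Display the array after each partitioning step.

Partition 1: pivot=1 at index 1 -> [-2, 1, 4, 3, 28, 7]
Partition 2: pivot=7 at index 4 -> [-2, 1, 4, 3, 7, 28]
Partition 3: pivot=3 at index 2 -> [-2, 1, 3, 4, 7, 28]


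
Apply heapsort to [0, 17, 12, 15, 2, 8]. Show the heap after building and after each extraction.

Build heap: [17, 15, 12, 0, 2, 8]
Extract 17: [15, 8, 12, 0, 2, 17]
Extract 15: [12, 8, 2, 0, 15, 17]
Extract 12: [8, 0, 2, 12, 15, 17]
Extract 8: [2, 0, 8, 12, 15, 17]
Extract 2: [0, 2, 8, 12, 15, 17]


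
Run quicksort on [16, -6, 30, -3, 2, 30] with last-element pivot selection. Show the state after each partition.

Partition 1: pivot=30 at index 5 -> [16, -6, 30, -3, 2, 30]
Partition 2: pivot=2 at index 2 -> [-6, -3, 2, 16, 30, 30]
Partition 3: pivot=-3 at index 1 -> [-6, -3, 2, 16, 30, 30]
Partition 4: pivot=30 at index 4 -> [-6, -3, 2, 16, 30, 30]


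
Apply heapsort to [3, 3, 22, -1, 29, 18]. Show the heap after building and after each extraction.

Build heap: [29, 3, 22, -1, 3, 18]
Extract 29: [22, 3, 18, -1, 3, 29]
Extract 22: [18, 3, 3, -1, 22, 29]
Extract 18: [3, -1, 3, 18, 22, 29]
Extract 3: [3, -1, 3, 18, 22, 29]
Extract 3: [-1, 3, 3, 18, 22, 29]


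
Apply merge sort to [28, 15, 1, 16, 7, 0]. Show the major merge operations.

Divide and conquer:
  Merge [15] + [1] -> [1, 15]
  Merge [28] + [1, 15] -> [1, 15, 28]
  Merge [7] + [0] -> [0, 7]
  Merge [16] + [0, 7] -> [0, 7, 16]
  Merge [1, 15, 28] + [0, 7, 16] -> [0, 1, 7, 15, 16, 28]


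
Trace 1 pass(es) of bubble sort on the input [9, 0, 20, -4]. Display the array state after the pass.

After pass 1: [0, 9, -4, 20] (2 swaps)
Total swaps: 2


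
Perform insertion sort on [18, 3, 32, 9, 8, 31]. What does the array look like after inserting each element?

First element 18 is already 'sorted'
Insert 3: shifted 1 elements -> [3, 18, 32, 9, 8, 31]
Insert 32: shifted 0 elements -> [3, 18, 32, 9, 8, 31]
Insert 9: shifted 2 elements -> [3, 9, 18, 32, 8, 31]
Insert 8: shifted 3 elements -> [3, 8, 9, 18, 32, 31]
Insert 31: shifted 1 elements -> [3, 8, 9, 18, 31, 32]


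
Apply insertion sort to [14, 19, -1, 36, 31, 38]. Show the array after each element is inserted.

First element 14 is already 'sorted'
Insert 19: shifted 0 elements -> [14, 19, -1, 36, 31, 38]
Insert -1: shifted 2 elements -> [-1, 14, 19, 36, 31, 38]
Insert 36: shifted 0 elements -> [-1, 14, 19, 36, 31, 38]
Insert 31: shifted 1 elements -> [-1, 14, 19, 31, 36, 38]
Insert 38: shifted 0 elements -> [-1, 14, 19, 31, 36, 38]


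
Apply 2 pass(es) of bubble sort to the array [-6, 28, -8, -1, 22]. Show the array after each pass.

After pass 1: [-6, -8, -1, 22, 28] (3 swaps)
After pass 2: [-8, -6, -1, 22, 28] (1 swaps)
Total swaps: 4


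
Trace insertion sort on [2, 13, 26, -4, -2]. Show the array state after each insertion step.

First element 2 is already 'sorted'
Insert 13: shifted 0 elements -> [2, 13, 26, -4, -2]
Insert 26: shifted 0 elements -> [2, 13, 26, -4, -2]
Insert -4: shifted 3 elements -> [-4, 2, 13, 26, -2]
Insert -2: shifted 3 elements -> [-4, -2, 2, 13, 26]


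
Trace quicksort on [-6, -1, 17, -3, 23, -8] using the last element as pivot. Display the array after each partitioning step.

Partition 1: pivot=-8 at index 0 -> [-8, -1, 17, -3, 23, -6]
Partition 2: pivot=-6 at index 1 -> [-8, -6, 17, -3, 23, -1]
Partition 3: pivot=-1 at index 3 -> [-8, -6, -3, -1, 23, 17]
Partition 4: pivot=17 at index 4 -> [-8, -6, -3, -1, 17, 23]


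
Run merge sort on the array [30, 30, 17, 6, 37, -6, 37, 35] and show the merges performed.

Divide and conquer:
  Merge [30] + [30] -> [30, 30]
  Merge [17] + [6] -> [6, 17]
  Merge [30, 30] + [6, 17] -> [6, 17, 30, 30]
  Merge [37] + [-6] -> [-6, 37]
  Merge [37] + [35] -> [35, 37]
  Merge [-6, 37] + [35, 37] -> [-6, 35, 37, 37]
  Merge [6, 17, 30, 30] + [-6, 35, 37, 37] -> [-6, 6, 17, 30, 30, 35, 37, 37]


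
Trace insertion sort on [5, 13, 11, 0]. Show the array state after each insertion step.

First element 5 is already 'sorted'
Insert 13: shifted 0 elements -> [5, 13, 11, 0]
Insert 11: shifted 1 elements -> [5, 11, 13, 0]
Insert 0: shifted 3 elements -> [0, 5, 11, 13]


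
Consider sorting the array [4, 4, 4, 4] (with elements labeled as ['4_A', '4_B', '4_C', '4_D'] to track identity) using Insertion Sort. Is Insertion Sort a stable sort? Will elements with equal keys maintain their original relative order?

Trace Insertion Sort on the labeled array (the key is the number; the letter only tracks identity):
  Insert 4_B at index 1: [4_A, 4_B, 4_C, 4_D]
  Insert 4_C at index 2: [4_A, 4_B, 4_C, 4_D]
  Insert 4_D at index 3: [4_A, 4_B, 4_C, 4_D]
Final order: [4_A, 4_B, 4_C, 4_D]
Equal keys:
  value 4: originally 4_A, 4_B, 4_C, 4_D; after sorting 4_A, 4_B, 4_C, 4_D -> order preserved
All equal keys kept their original relative order. Insertion Sort is stable: elements are shifted only while they are strictly greater than the key, so a key is inserted after any equal elements already placed.
Answer: Stable


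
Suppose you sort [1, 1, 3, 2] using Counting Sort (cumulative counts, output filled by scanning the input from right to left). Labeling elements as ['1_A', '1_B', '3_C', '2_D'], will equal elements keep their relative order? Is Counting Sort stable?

Trace Counting Sort on the labeled array (the key is the number; the letter only tracks identity):
  Counts for values 0..3: [0, 2, 1, 1]
  Cumulative counts: [0, 2, 3, 4]
  Scan right to left: place 2_D at output index 2
  Scan right to left: place 3_C at output index 3
  Scan right to left: place 1_B at output index 1
  Scan right to left: place 1_A at output index 0
  Output: [1_A, 1_B, 2_D, 3_C]
Equal keys:
  value 1: originally 1_A, 1_B; after sorting 1_A, 1_B -> order preserved
All equal keys kept their original relative order. Counting Sort is stable: scanning the input right to left with decreasing cumulative counts places later duplicates at later output positions.
Answer: Stable


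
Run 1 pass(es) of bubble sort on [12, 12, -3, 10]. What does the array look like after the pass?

After pass 1: [12, -3, 10, 12] (2 swaps)
Total swaps: 2


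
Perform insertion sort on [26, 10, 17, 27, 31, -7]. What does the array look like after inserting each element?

First element 26 is already 'sorted'
Insert 10: shifted 1 elements -> [10, 26, 17, 27, 31, -7]
Insert 17: shifted 1 elements -> [10, 17, 26, 27, 31, -7]
Insert 27: shifted 0 elements -> [10, 17, 26, 27, 31, -7]
Insert 31: shifted 0 elements -> [10, 17, 26, 27, 31, -7]
Insert -7: shifted 5 elements -> [-7, 10, 17, 26, 27, 31]


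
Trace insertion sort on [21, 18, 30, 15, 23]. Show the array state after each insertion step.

First element 21 is already 'sorted'
Insert 18: shifted 1 elements -> [18, 21, 30, 15, 23]
Insert 30: shifted 0 elements -> [18, 21, 30, 15, 23]
Insert 15: shifted 3 elements -> [15, 18, 21, 30, 23]
Insert 23: shifted 1 elements -> [15, 18, 21, 23, 30]


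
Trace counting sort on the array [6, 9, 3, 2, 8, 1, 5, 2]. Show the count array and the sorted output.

Count array: [0, 1, 2, 1, 0, 1, 1, 0, 1, 1]
(count[i] = number of elements equal to i)
Cumulative count: [0, 1, 3, 4, 4, 5, 6, 6, 7, 8]
Sorted: [1, 2, 2, 3, 5, 6, 8, 9]


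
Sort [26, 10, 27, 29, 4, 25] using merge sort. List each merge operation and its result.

Divide and conquer:
  Merge [10] + [27] -> [10, 27]
  Merge [26] + [10, 27] -> [10, 26, 27]
  Merge [4] + [25] -> [4, 25]
  Merge [29] + [4, 25] -> [4, 25, 29]
  Merge [10, 26, 27] + [4, 25, 29] -> [4, 10, 25, 26, 27, 29]


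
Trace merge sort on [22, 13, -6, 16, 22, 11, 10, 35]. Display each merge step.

Divide and conquer:
  Merge [22] + [13] -> [13, 22]
  Merge [-6] + [16] -> [-6, 16]
  Merge [13, 22] + [-6, 16] -> [-6, 13, 16, 22]
  Merge [22] + [11] -> [11, 22]
  Merge [10] + [35] -> [10, 35]
  Merge [11, 22] + [10, 35] -> [10, 11, 22, 35]
  Merge [-6, 13, 16, 22] + [10, 11, 22, 35] -> [-6, 10, 11, 13, 16, 22, 22, 35]


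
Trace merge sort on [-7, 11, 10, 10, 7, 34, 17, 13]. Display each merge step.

Divide and conquer:
  Merge [-7] + [11] -> [-7, 11]
  Merge [10] + [10] -> [10, 10]
  Merge [-7, 11] + [10, 10] -> [-7, 10, 10, 11]
  Merge [7] + [34] -> [7, 34]
  Merge [17] + [13] -> [13, 17]
  Merge [7, 34] + [13, 17] -> [7, 13, 17, 34]
  Merge [-7, 10, 10, 11] + [7, 13, 17, 34] -> [-7, 7, 10, 10, 11, 13, 17, 34]


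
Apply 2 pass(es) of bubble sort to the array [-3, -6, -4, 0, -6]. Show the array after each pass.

After pass 1: [-6, -4, -3, -6, 0] (3 swaps)
After pass 2: [-6, -4, -6, -3, 0] (1 swaps)
Total swaps: 4


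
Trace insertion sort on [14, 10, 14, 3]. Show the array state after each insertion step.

First element 14 is already 'sorted'
Insert 10: shifted 1 elements -> [10, 14, 14, 3]
Insert 14: shifted 0 elements -> [10, 14, 14, 3]
Insert 3: shifted 3 elements -> [3, 10, 14, 14]


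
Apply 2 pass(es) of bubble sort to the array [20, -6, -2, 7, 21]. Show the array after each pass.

After pass 1: [-6, -2, 7, 20, 21] (3 swaps)
After pass 2: [-6, -2, 7, 20, 21] (0 swaps)
Total swaps: 3


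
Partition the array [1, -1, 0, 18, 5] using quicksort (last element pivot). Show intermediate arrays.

Partition 1: pivot=5 at index 3 -> [1, -1, 0, 5, 18]
Partition 2: pivot=0 at index 1 -> [-1, 0, 1, 5, 18]


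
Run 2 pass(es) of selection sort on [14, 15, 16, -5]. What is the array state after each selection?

Pass 1: Select minimum -5 at index 3, swap -> [-5, 15, 16, 14]
Pass 2: Select minimum 14 at index 3, swap -> [-5, 14, 16, 15]


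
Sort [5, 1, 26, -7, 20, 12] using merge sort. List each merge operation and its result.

Divide and conquer:
  Merge [1] + [26] -> [1, 26]
  Merge [5] + [1, 26] -> [1, 5, 26]
  Merge [20] + [12] -> [12, 20]
  Merge [-7] + [12, 20] -> [-7, 12, 20]
  Merge [1, 5, 26] + [-7, 12, 20] -> [-7, 1, 5, 12, 20, 26]


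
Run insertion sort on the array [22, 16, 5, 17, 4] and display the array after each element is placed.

First element 22 is already 'sorted'
Insert 16: shifted 1 elements -> [16, 22, 5, 17, 4]
Insert 5: shifted 2 elements -> [5, 16, 22, 17, 4]
Insert 17: shifted 1 elements -> [5, 16, 17, 22, 4]
Insert 4: shifted 4 elements -> [4, 5, 16, 17, 22]


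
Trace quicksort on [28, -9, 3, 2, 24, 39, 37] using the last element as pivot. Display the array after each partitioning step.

Partition 1: pivot=37 at index 5 -> [28, -9, 3, 2, 24, 37, 39]
Partition 2: pivot=24 at index 3 -> [-9, 3, 2, 24, 28, 37, 39]
Partition 3: pivot=2 at index 1 -> [-9, 2, 3, 24, 28, 37, 39]


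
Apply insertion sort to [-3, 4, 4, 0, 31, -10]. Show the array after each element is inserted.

First element -3 is already 'sorted'
Insert 4: shifted 0 elements -> [-3, 4, 4, 0, 31, -10]
Insert 4: shifted 0 elements -> [-3, 4, 4, 0, 31, -10]
Insert 0: shifted 2 elements -> [-3, 0, 4, 4, 31, -10]
Insert 31: shifted 0 elements -> [-3, 0, 4, 4, 31, -10]
Insert -10: shifted 5 elements -> [-10, -3, 0, 4, 4, 31]


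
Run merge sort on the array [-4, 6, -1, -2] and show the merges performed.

Divide and conquer:
  Merge [-4] + [6] -> [-4, 6]
  Merge [-1] + [-2] -> [-2, -1]
  Merge [-4, 6] + [-2, -1] -> [-4, -2, -1, 6]


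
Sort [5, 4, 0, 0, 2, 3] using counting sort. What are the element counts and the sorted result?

Count array: [2, 0, 1, 1, 1, 1]
(count[i] = number of elements equal to i)
Cumulative count: [2, 2, 3, 4, 5, 6]
Sorted: [0, 0, 2, 3, 4, 5]


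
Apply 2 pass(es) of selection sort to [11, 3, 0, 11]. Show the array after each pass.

Pass 1: Select minimum 0 at index 2, swap -> [0, 3, 11, 11]
Pass 2: Select minimum 3 at index 1, swap -> [0, 3, 11, 11]


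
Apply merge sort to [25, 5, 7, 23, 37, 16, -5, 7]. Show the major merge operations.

Divide and conquer:
  Merge [25] + [5] -> [5, 25]
  Merge [7] + [23] -> [7, 23]
  Merge [5, 25] + [7, 23] -> [5, 7, 23, 25]
  Merge [37] + [16] -> [16, 37]
  Merge [-5] + [7] -> [-5, 7]
  Merge [16, 37] + [-5, 7] -> [-5, 7, 16, 37]
  Merge [5, 7, 23, 25] + [-5, 7, 16, 37] -> [-5, 5, 7, 7, 16, 23, 25, 37]


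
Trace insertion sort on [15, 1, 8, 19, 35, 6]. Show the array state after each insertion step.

First element 15 is already 'sorted'
Insert 1: shifted 1 elements -> [1, 15, 8, 19, 35, 6]
Insert 8: shifted 1 elements -> [1, 8, 15, 19, 35, 6]
Insert 19: shifted 0 elements -> [1, 8, 15, 19, 35, 6]
Insert 35: shifted 0 elements -> [1, 8, 15, 19, 35, 6]
Insert 6: shifted 4 elements -> [1, 6, 8, 15, 19, 35]


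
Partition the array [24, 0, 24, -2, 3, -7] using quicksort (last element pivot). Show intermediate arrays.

Partition 1: pivot=-7 at index 0 -> [-7, 0, 24, -2, 3, 24]
Partition 2: pivot=24 at index 5 -> [-7, 0, 24, -2, 3, 24]
Partition 3: pivot=3 at index 3 -> [-7, 0, -2, 3, 24, 24]
Partition 4: pivot=-2 at index 1 -> [-7, -2, 0, 3, 24, 24]


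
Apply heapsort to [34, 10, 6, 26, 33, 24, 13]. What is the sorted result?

Build heap: [34, 33, 24, 26, 10, 6, 13]
Extract 34: [33, 26, 24, 13, 10, 6, 34]
Extract 33: [26, 13, 24, 6, 10, 33, 34]
Extract 26: [24, 13, 10, 6, 26, 33, 34]
Extract 24: [13, 6, 10, 24, 26, 33, 34]
Extract 13: [10, 6, 13, 24, 26, 33, 34]
Extract 10: [6, 10, 13, 24, 26, 33, 34]


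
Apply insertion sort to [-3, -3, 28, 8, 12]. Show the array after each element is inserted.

First element -3 is already 'sorted'
Insert -3: shifted 0 elements -> [-3, -3, 28, 8, 12]
Insert 28: shifted 0 elements -> [-3, -3, 28, 8, 12]
Insert 8: shifted 1 elements -> [-3, -3, 8, 28, 12]
Insert 12: shifted 1 elements -> [-3, -3, 8, 12, 28]


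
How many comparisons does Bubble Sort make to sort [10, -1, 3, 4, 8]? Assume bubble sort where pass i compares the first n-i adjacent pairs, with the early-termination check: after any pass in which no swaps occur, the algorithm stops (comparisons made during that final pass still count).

Pass 1: compare adjacent pairs (0,1)..(3,4) = 4 comparison(s), 4 swap(s) -> [-1, 3, 4, 8, 10]
Pass 2: compare adjacent pairs (0,1)..(2,3) = 3 comparison(s), 0 swap(s) -> [-1, 3, 4, 8, 10]
No swaps in this pass, so bubble sort stops here.
Total comparisons: 4 + 3 = 7


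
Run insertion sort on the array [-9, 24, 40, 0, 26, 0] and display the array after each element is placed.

First element -9 is already 'sorted'
Insert 24: shifted 0 elements -> [-9, 24, 40, 0, 26, 0]
Insert 40: shifted 0 elements -> [-9, 24, 40, 0, 26, 0]
Insert 0: shifted 2 elements -> [-9, 0, 24, 40, 26, 0]
Insert 26: shifted 1 elements -> [-9, 0, 24, 26, 40, 0]
Insert 0: shifted 3 elements -> [-9, 0, 0, 24, 26, 40]


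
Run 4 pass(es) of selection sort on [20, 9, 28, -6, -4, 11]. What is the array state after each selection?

Pass 1: Select minimum -6 at index 3, swap -> [-6, 9, 28, 20, -4, 11]
Pass 2: Select minimum -4 at index 4, swap -> [-6, -4, 28, 20, 9, 11]
Pass 3: Select minimum 9 at index 4, swap -> [-6, -4, 9, 20, 28, 11]
Pass 4: Select minimum 11 at index 5, swap -> [-6, -4, 9, 11, 28, 20]


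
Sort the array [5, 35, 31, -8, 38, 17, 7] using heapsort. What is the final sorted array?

Build heap: [38, 35, 31, -8, 5, 17, 7]
Extract 38: [35, 7, 31, -8, 5, 17, 38]
Extract 35: [31, 7, 17, -8, 5, 35, 38]
Extract 31: [17, 7, 5, -8, 31, 35, 38]
Extract 17: [7, -8, 5, 17, 31, 35, 38]
Extract 7: [5, -8, 7, 17, 31, 35, 38]
Extract 5: [-8, 5, 7, 17, 31, 35, 38]


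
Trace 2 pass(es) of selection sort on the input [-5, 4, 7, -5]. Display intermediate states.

Pass 1: Select minimum -5 at index 0, swap -> [-5, 4, 7, -5]
Pass 2: Select minimum -5 at index 3, swap -> [-5, -5, 7, 4]


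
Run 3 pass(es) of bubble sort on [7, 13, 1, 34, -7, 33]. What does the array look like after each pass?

After pass 1: [7, 1, 13, -7, 33, 34] (3 swaps)
After pass 2: [1, 7, -7, 13, 33, 34] (2 swaps)
After pass 3: [1, -7, 7, 13, 33, 34] (1 swaps)
Total swaps: 6


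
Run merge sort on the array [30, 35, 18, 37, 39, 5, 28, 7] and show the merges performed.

Divide and conquer:
  Merge [30] + [35] -> [30, 35]
  Merge [18] + [37] -> [18, 37]
  Merge [30, 35] + [18, 37] -> [18, 30, 35, 37]
  Merge [39] + [5] -> [5, 39]
  Merge [28] + [7] -> [7, 28]
  Merge [5, 39] + [7, 28] -> [5, 7, 28, 39]
  Merge [18, 30, 35, 37] + [5, 7, 28, 39] -> [5, 7, 18, 28, 30, 35, 37, 39]


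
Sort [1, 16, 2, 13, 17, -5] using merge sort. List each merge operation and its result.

Divide and conquer:
  Merge [16] + [2] -> [2, 16]
  Merge [1] + [2, 16] -> [1, 2, 16]
  Merge [17] + [-5] -> [-5, 17]
  Merge [13] + [-5, 17] -> [-5, 13, 17]
  Merge [1, 2, 16] + [-5, 13, 17] -> [-5, 1, 2, 13, 16, 17]


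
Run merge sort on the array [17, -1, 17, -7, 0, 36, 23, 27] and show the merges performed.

Divide and conquer:
  Merge [17] + [-1] -> [-1, 17]
  Merge [17] + [-7] -> [-7, 17]
  Merge [-1, 17] + [-7, 17] -> [-7, -1, 17, 17]
  Merge [0] + [36] -> [0, 36]
  Merge [23] + [27] -> [23, 27]
  Merge [0, 36] + [23, 27] -> [0, 23, 27, 36]
  Merge [-7, -1, 17, 17] + [0, 23, 27, 36] -> [-7, -1, 0, 17, 17, 23, 27, 36]


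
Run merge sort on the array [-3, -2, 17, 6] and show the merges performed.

Divide and conquer:
  Merge [-3] + [-2] -> [-3, -2]
  Merge [17] + [6] -> [6, 17]
  Merge [-3, -2] + [6, 17] -> [-3, -2, 6, 17]


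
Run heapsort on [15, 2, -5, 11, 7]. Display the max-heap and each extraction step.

Build heap: [15, 11, -5, 2, 7]
Extract 15: [11, 7, -5, 2, 15]
Extract 11: [7, 2, -5, 11, 15]
Extract 7: [2, -5, 7, 11, 15]
Extract 2: [-5, 2, 7, 11, 15]


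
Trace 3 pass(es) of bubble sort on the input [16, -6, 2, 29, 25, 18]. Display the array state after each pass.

After pass 1: [-6, 2, 16, 25, 18, 29] (4 swaps)
After pass 2: [-6, 2, 16, 18, 25, 29] (1 swaps)
After pass 3: [-6, 2, 16, 18, 25, 29] (0 swaps)
Total swaps: 5


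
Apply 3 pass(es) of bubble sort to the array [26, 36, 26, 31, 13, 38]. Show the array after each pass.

After pass 1: [26, 26, 31, 13, 36, 38] (3 swaps)
After pass 2: [26, 26, 13, 31, 36, 38] (1 swaps)
After pass 3: [26, 13, 26, 31, 36, 38] (1 swaps)
Total swaps: 5


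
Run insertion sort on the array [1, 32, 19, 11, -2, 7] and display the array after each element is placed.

First element 1 is already 'sorted'
Insert 32: shifted 0 elements -> [1, 32, 19, 11, -2, 7]
Insert 19: shifted 1 elements -> [1, 19, 32, 11, -2, 7]
Insert 11: shifted 2 elements -> [1, 11, 19, 32, -2, 7]
Insert -2: shifted 4 elements -> [-2, 1, 11, 19, 32, 7]
Insert 7: shifted 3 elements -> [-2, 1, 7, 11, 19, 32]


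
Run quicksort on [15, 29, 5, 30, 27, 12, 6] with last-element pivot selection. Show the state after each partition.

Partition 1: pivot=6 at index 1 -> [5, 6, 15, 30, 27, 12, 29]
Partition 2: pivot=29 at index 5 -> [5, 6, 15, 27, 12, 29, 30]
Partition 3: pivot=12 at index 2 -> [5, 6, 12, 27, 15, 29, 30]
Partition 4: pivot=15 at index 3 -> [5, 6, 12, 15, 27, 29, 30]


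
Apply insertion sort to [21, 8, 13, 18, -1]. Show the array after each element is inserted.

First element 21 is already 'sorted'
Insert 8: shifted 1 elements -> [8, 21, 13, 18, -1]
Insert 13: shifted 1 elements -> [8, 13, 21, 18, -1]
Insert 18: shifted 1 elements -> [8, 13, 18, 21, -1]
Insert -1: shifted 4 elements -> [-1, 8, 13, 18, 21]


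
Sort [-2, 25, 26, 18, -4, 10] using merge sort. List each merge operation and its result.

Divide and conquer:
  Merge [25] + [26] -> [25, 26]
  Merge [-2] + [25, 26] -> [-2, 25, 26]
  Merge [-4] + [10] -> [-4, 10]
  Merge [18] + [-4, 10] -> [-4, 10, 18]
  Merge [-2, 25, 26] + [-4, 10, 18] -> [-4, -2, 10, 18, 25, 26]


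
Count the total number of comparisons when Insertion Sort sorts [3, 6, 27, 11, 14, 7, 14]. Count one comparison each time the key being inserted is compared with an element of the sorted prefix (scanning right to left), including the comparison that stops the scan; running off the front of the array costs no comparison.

Insert 6: 3 <= 6 (stop) = 1 comparison(s) -> [3, 6, 27, 11, 14, 7, 14]
Insert 27: 6 <= 27 (stop) = 1 comparison(s) -> [3, 6, 27, 11, 14, 7, 14]
Insert 11: 27 > 11 (shift), 6 <= 11 (stop) = 2 comparison(s) -> [3, 6, 11, 27, 14, 7, 14]
Insert 14: 27 > 14 (shift), 11 <= 14 (stop) = 2 comparison(s) -> [3, 6, 11, 14, 27, 7, 14]
Insert 7: 27 > 7 (shift), 14 > 7 (shift), 11 > 7 (shift), 6 <= 7 (stop) = 4 comparison(s) -> [3, 6, 7, 11, 14, 27, 14]
Insert 14: 27 > 14 (shift), 14 <= 14 (stop) = 2 comparison(s) -> [3, 6, 7, 11, 14, 14, 27]
Total comparisons: 1 + 1 + 2 + 2 + 4 + 2 = 12


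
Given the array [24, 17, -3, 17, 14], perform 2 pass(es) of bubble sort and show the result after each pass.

After pass 1: [17, -3, 17, 14, 24] (4 swaps)
After pass 2: [-3, 17, 14, 17, 24] (2 swaps)
Total swaps: 6


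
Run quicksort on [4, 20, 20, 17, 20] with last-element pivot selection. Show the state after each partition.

Partition 1: pivot=20 at index 4 -> [4, 20, 20, 17, 20]
Partition 2: pivot=17 at index 1 -> [4, 17, 20, 20, 20]
Partition 3: pivot=20 at index 3 -> [4, 17, 20, 20, 20]


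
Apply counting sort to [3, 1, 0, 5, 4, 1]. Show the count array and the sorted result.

Count array: [1, 2, 0, 1, 1, 1]
(count[i] = number of elements equal to i)
Cumulative count: [1, 3, 3, 4, 5, 6]
Sorted: [0, 1, 1, 3, 4, 5]


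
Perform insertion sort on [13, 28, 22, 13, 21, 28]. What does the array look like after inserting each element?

First element 13 is already 'sorted'
Insert 28: shifted 0 elements -> [13, 28, 22, 13, 21, 28]
Insert 22: shifted 1 elements -> [13, 22, 28, 13, 21, 28]
Insert 13: shifted 2 elements -> [13, 13, 22, 28, 21, 28]
Insert 21: shifted 2 elements -> [13, 13, 21, 22, 28, 28]
Insert 28: shifted 0 elements -> [13, 13, 21, 22, 28, 28]


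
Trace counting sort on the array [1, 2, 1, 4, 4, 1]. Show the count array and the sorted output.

Count array: [0, 3, 1, 0, 2]
(count[i] = number of elements equal to i)
Cumulative count: [0, 3, 4, 4, 6]
Sorted: [1, 1, 1, 2, 4, 4]


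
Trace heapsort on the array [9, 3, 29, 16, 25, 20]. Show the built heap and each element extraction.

Build heap: [29, 25, 20, 16, 3, 9]
Extract 29: [25, 16, 20, 9, 3, 29]
Extract 25: [20, 16, 3, 9, 25, 29]
Extract 20: [16, 9, 3, 20, 25, 29]
Extract 16: [9, 3, 16, 20, 25, 29]
Extract 9: [3, 9, 16, 20, 25, 29]


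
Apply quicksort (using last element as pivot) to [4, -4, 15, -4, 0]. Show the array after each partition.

Partition 1: pivot=0 at index 2 -> [-4, -4, 0, 4, 15]
Partition 2: pivot=-4 at index 1 -> [-4, -4, 0, 4, 15]
Partition 3: pivot=15 at index 4 -> [-4, -4, 0, 4, 15]


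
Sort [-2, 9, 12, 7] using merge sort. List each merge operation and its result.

Divide and conquer:
  Merge [-2] + [9] -> [-2, 9]
  Merge [12] + [7] -> [7, 12]
  Merge [-2, 9] + [7, 12] -> [-2, 7, 9, 12]


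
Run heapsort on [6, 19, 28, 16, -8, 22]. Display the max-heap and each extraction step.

Build heap: [28, 19, 22, 16, -8, 6]
Extract 28: [22, 19, 6, 16, -8, 28]
Extract 22: [19, 16, 6, -8, 22, 28]
Extract 19: [16, -8, 6, 19, 22, 28]
Extract 16: [6, -8, 16, 19, 22, 28]
Extract 6: [-8, 6, 16, 19, 22, 28]


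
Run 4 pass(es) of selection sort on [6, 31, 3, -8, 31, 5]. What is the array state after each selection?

Pass 1: Select minimum -8 at index 3, swap -> [-8, 31, 3, 6, 31, 5]
Pass 2: Select minimum 3 at index 2, swap -> [-8, 3, 31, 6, 31, 5]
Pass 3: Select minimum 5 at index 5, swap -> [-8, 3, 5, 6, 31, 31]
Pass 4: Select minimum 6 at index 3, swap -> [-8, 3, 5, 6, 31, 31]


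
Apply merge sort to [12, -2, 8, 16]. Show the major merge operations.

Divide and conquer:
  Merge [12] + [-2] -> [-2, 12]
  Merge [8] + [16] -> [8, 16]
  Merge [-2, 12] + [8, 16] -> [-2, 8, 12, 16]


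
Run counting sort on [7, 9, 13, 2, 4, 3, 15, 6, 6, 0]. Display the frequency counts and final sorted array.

Count array: [1, 0, 1, 1, 1, 0, 2, 1, 0, 1, 0, 0, 0, 1, 0, 1]
(count[i] = number of elements equal to i)
Cumulative count: [1, 1, 2, 3, 4, 4, 6, 7, 7, 8, 8, 8, 8, 9, 9, 10]
Sorted: [0, 2, 3, 4, 6, 6, 7, 9, 13, 15]


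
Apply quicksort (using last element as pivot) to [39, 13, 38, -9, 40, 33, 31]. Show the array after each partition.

Partition 1: pivot=31 at index 2 -> [13, -9, 31, 39, 40, 33, 38]
Partition 2: pivot=-9 at index 0 -> [-9, 13, 31, 39, 40, 33, 38]
Partition 3: pivot=38 at index 4 -> [-9, 13, 31, 33, 38, 39, 40]
Partition 4: pivot=40 at index 6 -> [-9, 13, 31, 33, 38, 39, 40]


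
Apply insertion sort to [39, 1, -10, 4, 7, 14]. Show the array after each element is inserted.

First element 39 is already 'sorted'
Insert 1: shifted 1 elements -> [1, 39, -10, 4, 7, 14]
Insert -10: shifted 2 elements -> [-10, 1, 39, 4, 7, 14]
Insert 4: shifted 1 elements -> [-10, 1, 4, 39, 7, 14]
Insert 7: shifted 1 elements -> [-10, 1, 4, 7, 39, 14]
Insert 14: shifted 1 elements -> [-10, 1, 4, 7, 14, 39]


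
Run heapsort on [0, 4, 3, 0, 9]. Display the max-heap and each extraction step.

Build heap: [9, 4, 3, 0, 0]
Extract 9: [4, 0, 3, 0, 9]
Extract 4: [3, 0, 0, 4, 9]
Extract 3: [0, 0, 3, 4, 9]
Extract 0: [0, 0, 3, 4, 9]


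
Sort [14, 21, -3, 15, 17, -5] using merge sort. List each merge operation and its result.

Divide and conquer:
  Merge [21] + [-3] -> [-3, 21]
  Merge [14] + [-3, 21] -> [-3, 14, 21]
  Merge [17] + [-5] -> [-5, 17]
  Merge [15] + [-5, 17] -> [-5, 15, 17]
  Merge [-3, 14, 21] + [-5, 15, 17] -> [-5, -3, 14, 15, 17, 21]


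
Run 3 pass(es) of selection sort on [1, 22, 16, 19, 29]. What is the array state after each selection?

Pass 1: Select minimum 1 at index 0, swap -> [1, 22, 16, 19, 29]
Pass 2: Select minimum 16 at index 2, swap -> [1, 16, 22, 19, 29]
Pass 3: Select minimum 19 at index 3, swap -> [1, 16, 19, 22, 29]


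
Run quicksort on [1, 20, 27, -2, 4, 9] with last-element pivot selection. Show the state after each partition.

Partition 1: pivot=9 at index 3 -> [1, -2, 4, 9, 27, 20]
Partition 2: pivot=4 at index 2 -> [1, -2, 4, 9, 27, 20]
Partition 3: pivot=-2 at index 0 -> [-2, 1, 4, 9, 27, 20]
Partition 4: pivot=20 at index 4 -> [-2, 1, 4, 9, 20, 27]


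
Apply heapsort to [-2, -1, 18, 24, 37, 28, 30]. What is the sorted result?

Build heap: [37, 24, 30, -2, -1, 28, 18]
Extract 37: [30, 24, 28, -2, -1, 18, 37]
Extract 30: [28, 24, 18, -2, -1, 30, 37]
Extract 28: [24, -1, 18, -2, 28, 30, 37]
Extract 24: [18, -1, -2, 24, 28, 30, 37]
Extract 18: [-1, -2, 18, 24, 28, 30, 37]
Extract -1: [-2, -1, 18, 24, 28, 30, 37]


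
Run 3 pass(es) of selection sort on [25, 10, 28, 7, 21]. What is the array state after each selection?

Pass 1: Select minimum 7 at index 3, swap -> [7, 10, 28, 25, 21]
Pass 2: Select minimum 10 at index 1, swap -> [7, 10, 28, 25, 21]
Pass 3: Select minimum 21 at index 4, swap -> [7, 10, 21, 25, 28]


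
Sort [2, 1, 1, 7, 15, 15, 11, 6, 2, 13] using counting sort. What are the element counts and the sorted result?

Count array: [0, 2, 2, 0, 0, 0, 1, 1, 0, 0, 0, 1, 0, 1, 0, 2]
(count[i] = number of elements equal to i)
Cumulative count: [0, 2, 4, 4, 4, 4, 5, 6, 6, 6, 6, 7, 7, 8, 8, 10]
Sorted: [1, 1, 2, 2, 6, 7, 11, 13, 15, 15]


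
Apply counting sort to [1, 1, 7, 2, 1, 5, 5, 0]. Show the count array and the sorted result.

Count array: [1, 3, 1, 0, 0, 2, 0, 1]
(count[i] = number of elements equal to i)
Cumulative count: [1, 4, 5, 5, 5, 7, 7, 8]
Sorted: [0, 1, 1, 1, 2, 5, 5, 7]


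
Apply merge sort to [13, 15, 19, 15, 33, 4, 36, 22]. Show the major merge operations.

Divide and conquer:
  Merge [13] + [15] -> [13, 15]
  Merge [19] + [15] -> [15, 19]
  Merge [13, 15] + [15, 19] -> [13, 15, 15, 19]
  Merge [33] + [4] -> [4, 33]
  Merge [36] + [22] -> [22, 36]
  Merge [4, 33] + [22, 36] -> [4, 22, 33, 36]
  Merge [13, 15, 15, 19] + [4, 22, 33, 36] -> [4, 13, 15, 15, 19, 22, 33, 36]


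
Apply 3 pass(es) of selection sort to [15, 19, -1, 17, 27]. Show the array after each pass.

Pass 1: Select minimum -1 at index 2, swap -> [-1, 19, 15, 17, 27]
Pass 2: Select minimum 15 at index 2, swap -> [-1, 15, 19, 17, 27]
Pass 3: Select minimum 17 at index 3, swap -> [-1, 15, 17, 19, 27]


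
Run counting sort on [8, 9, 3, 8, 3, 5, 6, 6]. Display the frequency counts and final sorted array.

Count array: [0, 0, 0, 2, 0, 1, 2, 0, 2, 1]
(count[i] = number of elements equal to i)
Cumulative count: [0, 0, 0, 2, 2, 3, 5, 5, 7, 8]
Sorted: [3, 3, 5, 6, 6, 8, 8, 9]


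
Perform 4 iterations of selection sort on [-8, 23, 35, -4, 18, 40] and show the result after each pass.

Pass 1: Select minimum -8 at index 0, swap -> [-8, 23, 35, -4, 18, 40]
Pass 2: Select minimum -4 at index 3, swap -> [-8, -4, 35, 23, 18, 40]
Pass 3: Select minimum 18 at index 4, swap -> [-8, -4, 18, 23, 35, 40]
Pass 4: Select minimum 23 at index 3, swap -> [-8, -4, 18, 23, 35, 40]


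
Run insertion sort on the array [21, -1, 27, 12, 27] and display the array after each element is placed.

First element 21 is already 'sorted'
Insert -1: shifted 1 elements -> [-1, 21, 27, 12, 27]
Insert 27: shifted 0 elements -> [-1, 21, 27, 12, 27]
Insert 12: shifted 2 elements -> [-1, 12, 21, 27, 27]
Insert 27: shifted 0 elements -> [-1, 12, 21, 27, 27]


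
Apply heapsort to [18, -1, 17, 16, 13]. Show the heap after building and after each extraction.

Build heap: [18, 16, 17, -1, 13]
Extract 18: [17, 16, 13, -1, 18]
Extract 17: [16, -1, 13, 17, 18]
Extract 16: [13, -1, 16, 17, 18]
Extract 13: [-1, 13, 16, 17, 18]


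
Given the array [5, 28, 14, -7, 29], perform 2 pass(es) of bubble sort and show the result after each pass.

After pass 1: [5, 14, -7, 28, 29] (2 swaps)
After pass 2: [5, -7, 14, 28, 29] (1 swaps)
Total swaps: 3


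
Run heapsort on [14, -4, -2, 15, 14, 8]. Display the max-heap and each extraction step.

Build heap: [15, 14, 8, -4, 14, -2]
Extract 15: [14, 14, 8, -4, -2, 15]
Extract 14: [14, -2, 8, -4, 14, 15]
Extract 14: [8, -2, -4, 14, 14, 15]
Extract 8: [-2, -4, 8, 14, 14, 15]
Extract -2: [-4, -2, 8, 14, 14, 15]


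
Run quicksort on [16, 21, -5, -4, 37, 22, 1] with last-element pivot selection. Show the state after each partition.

Partition 1: pivot=1 at index 2 -> [-5, -4, 1, 21, 37, 22, 16]
Partition 2: pivot=-4 at index 1 -> [-5, -4, 1, 21, 37, 22, 16]
Partition 3: pivot=16 at index 3 -> [-5, -4, 1, 16, 37, 22, 21]
Partition 4: pivot=21 at index 4 -> [-5, -4, 1, 16, 21, 22, 37]
Partition 5: pivot=37 at index 6 -> [-5, -4, 1, 16, 21, 22, 37]


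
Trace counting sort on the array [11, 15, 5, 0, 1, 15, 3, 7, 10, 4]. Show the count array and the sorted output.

Count array: [1, 1, 0, 1, 1, 1, 0, 1, 0, 0, 1, 1, 0, 0, 0, 2]
(count[i] = number of elements equal to i)
Cumulative count: [1, 2, 2, 3, 4, 5, 5, 6, 6, 6, 7, 8, 8, 8, 8, 10]
Sorted: [0, 1, 3, 4, 5, 7, 10, 11, 15, 15]


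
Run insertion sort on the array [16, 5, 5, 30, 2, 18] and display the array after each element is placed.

First element 16 is already 'sorted'
Insert 5: shifted 1 elements -> [5, 16, 5, 30, 2, 18]
Insert 5: shifted 1 elements -> [5, 5, 16, 30, 2, 18]
Insert 30: shifted 0 elements -> [5, 5, 16, 30, 2, 18]
Insert 2: shifted 4 elements -> [2, 5, 5, 16, 30, 18]
Insert 18: shifted 1 elements -> [2, 5, 5, 16, 18, 30]


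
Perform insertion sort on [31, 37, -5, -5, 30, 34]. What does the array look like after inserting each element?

First element 31 is already 'sorted'
Insert 37: shifted 0 elements -> [31, 37, -5, -5, 30, 34]
Insert -5: shifted 2 elements -> [-5, 31, 37, -5, 30, 34]
Insert -5: shifted 2 elements -> [-5, -5, 31, 37, 30, 34]
Insert 30: shifted 2 elements -> [-5, -5, 30, 31, 37, 34]
Insert 34: shifted 1 elements -> [-5, -5, 30, 31, 34, 37]


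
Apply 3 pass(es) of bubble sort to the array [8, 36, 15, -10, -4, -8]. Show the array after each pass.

After pass 1: [8, 15, -10, -4, -8, 36] (4 swaps)
After pass 2: [8, -10, -4, -8, 15, 36] (3 swaps)
After pass 3: [-10, -4, -8, 8, 15, 36] (3 swaps)
Total swaps: 10


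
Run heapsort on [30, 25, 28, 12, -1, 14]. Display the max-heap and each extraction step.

Build heap: [30, 25, 28, 12, -1, 14]
Extract 30: [28, 25, 14, 12, -1, 30]
Extract 28: [25, 12, 14, -1, 28, 30]
Extract 25: [14, 12, -1, 25, 28, 30]
Extract 14: [12, -1, 14, 25, 28, 30]
Extract 12: [-1, 12, 14, 25, 28, 30]


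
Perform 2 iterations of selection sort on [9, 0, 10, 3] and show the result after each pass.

Pass 1: Select minimum 0 at index 1, swap -> [0, 9, 10, 3]
Pass 2: Select minimum 3 at index 3, swap -> [0, 3, 10, 9]


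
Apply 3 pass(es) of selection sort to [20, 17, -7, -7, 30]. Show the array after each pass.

Pass 1: Select minimum -7 at index 2, swap -> [-7, 17, 20, -7, 30]
Pass 2: Select minimum -7 at index 3, swap -> [-7, -7, 20, 17, 30]
Pass 3: Select minimum 17 at index 3, swap -> [-7, -7, 17, 20, 30]


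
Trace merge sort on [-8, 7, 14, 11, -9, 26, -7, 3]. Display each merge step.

Divide and conquer:
  Merge [-8] + [7] -> [-8, 7]
  Merge [14] + [11] -> [11, 14]
  Merge [-8, 7] + [11, 14] -> [-8, 7, 11, 14]
  Merge [-9] + [26] -> [-9, 26]
  Merge [-7] + [3] -> [-7, 3]
  Merge [-9, 26] + [-7, 3] -> [-9, -7, 3, 26]
  Merge [-8, 7, 11, 14] + [-9, -7, 3, 26] -> [-9, -8, -7, 3, 7, 11, 14, 26]


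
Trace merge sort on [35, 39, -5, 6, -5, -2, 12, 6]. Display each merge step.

Divide and conquer:
  Merge [35] + [39] -> [35, 39]
  Merge [-5] + [6] -> [-5, 6]
  Merge [35, 39] + [-5, 6] -> [-5, 6, 35, 39]
  Merge [-5] + [-2] -> [-5, -2]
  Merge [12] + [6] -> [6, 12]
  Merge [-5, -2] + [6, 12] -> [-5, -2, 6, 12]
  Merge [-5, 6, 35, 39] + [-5, -2, 6, 12] -> [-5, -5, -2, 6, 6, 12, 35, 39]


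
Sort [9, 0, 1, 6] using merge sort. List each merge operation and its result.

Divide and conquer:
  Merge [9] + [0] -> [0, 9]
  Merge [1] + [6] -> [1, 6]
  Merge [0, 9] + [1, 6] -> [0, 1, 6, 9]


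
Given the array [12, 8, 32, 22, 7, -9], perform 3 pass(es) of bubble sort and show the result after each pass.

After pass 1: [8, 12, 22, 7, -9, 32] (4 swaps)
After pass 2: [8, 12, 7, -9, 22, 32] (2 swaps)
After pass 3: [8, 7, -9, 12, 22, 32] (2 swaps)
Total swaps: 8


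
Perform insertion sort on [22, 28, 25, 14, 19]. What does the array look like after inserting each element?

First element 22 is already 'sorted'
Insert 28: shifted 0 elements -> [22, 28, 25, 14, 19]
Insert 25: shifted 1 elements -> [22, 25, 28, 14, 19]
Insert 14: shifted 3 elements -> [14, 22, 25, 28, 19]
Insert 19: shifted 3 elements -> [14, 19, 22, 25, 28]


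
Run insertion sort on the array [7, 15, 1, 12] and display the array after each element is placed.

First element 7 is already 'sorted'
Insert 15: shifted 0 elements -> [7, 15, 1, 12]
Insert 1: shifted 2 elements -> [1, 7, 15, 12]
Insert 12: shifted 1 elements -> [1, 7, 12, 15]


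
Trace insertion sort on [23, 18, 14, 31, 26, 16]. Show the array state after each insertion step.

First element 23 is already 'sorted'
Insert 18: shifted 1 elements -> [18, 23, 14, 31, 26, 16]
Insert 14: shifted 2 elements -> [14, 18, 23, 31, 26, 16]
Insert 31: shifted 0 elements -> [14, 18, 23, 31, 26, 16]
Insert 26: shifted 1 elements -> [14, 18, 23, 26, 31, 16]
Insert 16: shifted 4 elements -> [14, 16, 18, 23, 26, 31]
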